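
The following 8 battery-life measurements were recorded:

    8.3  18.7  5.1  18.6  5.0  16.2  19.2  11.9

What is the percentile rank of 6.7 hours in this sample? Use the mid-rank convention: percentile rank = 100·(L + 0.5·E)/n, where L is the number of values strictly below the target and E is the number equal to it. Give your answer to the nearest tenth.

25.0

Sorted: 5.0, 5.1, 8.3, 11.9, 16.2, 18.6, 18.7, 19.2.
Count below 6.7: L = 2; count equal: E = 0; n = 8.
Percentile rank = 100·(2 + 0.5·0)/8 = 100·2/8 = 25.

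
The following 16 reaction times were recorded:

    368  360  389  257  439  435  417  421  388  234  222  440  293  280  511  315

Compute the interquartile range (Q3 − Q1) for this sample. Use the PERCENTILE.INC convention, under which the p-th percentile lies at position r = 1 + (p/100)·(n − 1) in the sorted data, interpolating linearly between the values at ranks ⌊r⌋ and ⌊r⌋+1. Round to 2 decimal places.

Sorted: 222, 234, 257, 280, 293, 315, 360, 368, 388, 389, 417, 421, 435, 439, 440, 511.
n = 16.
P25: r = 4.75; ranks 4–5 are 280, 293; interpolating gives 289.75.
P75: r = 12.25; ranks 12–13 are 421, 435; interpolating gives 424.5.
Difference: 424.5 − 289.75 = 134.75.

134.75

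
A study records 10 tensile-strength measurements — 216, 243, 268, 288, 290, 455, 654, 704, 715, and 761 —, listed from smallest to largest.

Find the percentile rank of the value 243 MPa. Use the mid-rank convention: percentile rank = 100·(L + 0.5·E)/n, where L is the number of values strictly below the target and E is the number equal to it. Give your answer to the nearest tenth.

15.0

Count below 243: L = 1; count equal: E = 1; n = 10.
Percentile rank = 100·(1 + 0.5·1)/10 = 100·1.5/10 = 15.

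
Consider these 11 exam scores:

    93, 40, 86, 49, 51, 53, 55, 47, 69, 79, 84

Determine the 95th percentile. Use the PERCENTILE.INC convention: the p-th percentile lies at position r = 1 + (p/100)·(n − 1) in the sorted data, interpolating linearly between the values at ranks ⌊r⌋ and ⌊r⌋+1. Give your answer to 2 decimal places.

Sorted: 40, 47, 49, 51, 53, 55, 69, 79, 84, 86, 93.
n = 11.
r = 1 + (95/100)·(11 − 1) = 1 + 9.5 = 10.5.
Rank 10 is 86 and rank 11 is 93.
Interpolate: 86 + 0.5·(93 − 86) = 86 + 0.5·7 = 89.5.

89.50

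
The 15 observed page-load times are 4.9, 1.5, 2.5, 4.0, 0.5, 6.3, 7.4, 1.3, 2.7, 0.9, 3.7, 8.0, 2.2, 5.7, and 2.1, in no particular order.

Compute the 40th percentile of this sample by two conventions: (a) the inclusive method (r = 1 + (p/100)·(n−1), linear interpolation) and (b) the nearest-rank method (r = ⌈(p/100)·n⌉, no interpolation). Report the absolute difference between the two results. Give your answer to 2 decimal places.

Sorted: 0.5, 0.9, 1.3, 1.5, 2.1, 2.2, 2.5, 2.7, 3.7, 4.0, 4.9, 5.7, 6.3, 7.4, 8.0.
n = 15.
(a) r = 6.6; between ranks 6 (2.2) and 7 (2.5): 2.38.
(b) the nearest-rank method: rank 6 → 2.2.
|2.38 − 2.2| = 0.18.

0.18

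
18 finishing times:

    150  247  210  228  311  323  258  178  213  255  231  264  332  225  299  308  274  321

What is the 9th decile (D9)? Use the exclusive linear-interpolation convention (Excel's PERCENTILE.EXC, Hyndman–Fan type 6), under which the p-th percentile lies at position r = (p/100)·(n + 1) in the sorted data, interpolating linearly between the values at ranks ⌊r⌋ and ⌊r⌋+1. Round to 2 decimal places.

Sorted: 150, 178, 210, 213, 225, 228, 231, 247, 255, 258, 264, 274, 299, 308, 311, 321, 323, 332.
n = 18.
r = (90/100)·(18 + 1) = 17.1.
Rank 17 is 323 and rank 18 is 332.
Interpolate: 323 + 0.1·(332 − 323) = 323 + 0.1·9 = 323.9.

323.90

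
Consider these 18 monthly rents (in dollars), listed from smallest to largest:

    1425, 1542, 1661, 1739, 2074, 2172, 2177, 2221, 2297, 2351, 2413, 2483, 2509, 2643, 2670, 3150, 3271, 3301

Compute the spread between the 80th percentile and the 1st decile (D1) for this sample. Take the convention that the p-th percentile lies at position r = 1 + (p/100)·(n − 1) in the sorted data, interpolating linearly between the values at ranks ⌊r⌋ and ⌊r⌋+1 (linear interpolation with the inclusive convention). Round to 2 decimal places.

1033.90

n = 18.
P10: r = 2.7; ranks 2–3 are 1542, 1661; interpolating gives 1625.3.
P80: r = 14.6; ranks 14–15 are 2643, 2670; interpolating gives 2659.2.
Difference: 2659.2 − 1625.3 = 1033.9.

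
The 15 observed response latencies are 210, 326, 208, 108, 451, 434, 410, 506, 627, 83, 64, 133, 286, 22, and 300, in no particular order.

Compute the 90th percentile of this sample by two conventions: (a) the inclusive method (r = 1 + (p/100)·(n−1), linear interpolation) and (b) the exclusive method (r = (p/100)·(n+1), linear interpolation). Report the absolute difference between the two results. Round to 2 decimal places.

Sorted: 22, 64, 83, 108, 133, 208, 210, 286, 300, 326, 410, 434, 451, 506, 627.
n = 15.
(a) r = 13.6; between ranks 13 (451) and 14 (506): 484.
(b) r = 14.4; between ranks 14 (506) and 15 (627): 554.4.
|484 − 554.4| = 70.4.

70.40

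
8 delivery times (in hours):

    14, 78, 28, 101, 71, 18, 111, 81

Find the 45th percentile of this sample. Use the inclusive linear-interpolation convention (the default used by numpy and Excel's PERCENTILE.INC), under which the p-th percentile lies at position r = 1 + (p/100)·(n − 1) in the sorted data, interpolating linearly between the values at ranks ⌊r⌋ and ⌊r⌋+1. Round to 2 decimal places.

Sorted: 14, 18, 28, 71, 78, 81, 101, 111.
n = 8.
r = 1 + (45/100)·(8 − 1) = 1 + 3.15 = 4.15.
Rank 4 is 71 and rank 5 is 78.
Interpolate: 71 + 0.15·(78 − 71) = 71 + 0.15·7 = 72.05.

72.05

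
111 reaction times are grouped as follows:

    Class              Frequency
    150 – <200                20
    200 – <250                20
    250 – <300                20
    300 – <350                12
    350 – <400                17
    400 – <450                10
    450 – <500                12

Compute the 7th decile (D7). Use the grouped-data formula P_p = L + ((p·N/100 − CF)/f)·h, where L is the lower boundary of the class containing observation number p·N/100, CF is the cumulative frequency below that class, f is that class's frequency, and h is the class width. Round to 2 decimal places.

N = 111; target position k = 70/100 · 111 = 77.7.
Cumulative frequencies: 20, 40, 60, 72, 89, 99, 111.
Observation 77.7 falls in the class 350 – <400.
L = 350, CF = 72, f = 17, h = 50.
P70 = 350 + ((77.7 − 72)/17)·50 = 350 + 16.7647 = 366.765.

366.76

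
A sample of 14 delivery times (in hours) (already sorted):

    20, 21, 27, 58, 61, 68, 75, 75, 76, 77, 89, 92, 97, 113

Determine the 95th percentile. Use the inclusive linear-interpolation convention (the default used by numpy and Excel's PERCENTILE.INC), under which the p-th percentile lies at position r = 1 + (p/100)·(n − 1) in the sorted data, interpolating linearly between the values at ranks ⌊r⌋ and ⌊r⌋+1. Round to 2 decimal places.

102.60

n = 14.
r = 1 + (95/100)·(14 − 1) = 1 + 12.35 = 13.35.
Rank 13 is 97 and rank 14 is 113.
Interpolate: 97 + 0.35·(113 − 97) = 97 + 0.35·16 = 102.6.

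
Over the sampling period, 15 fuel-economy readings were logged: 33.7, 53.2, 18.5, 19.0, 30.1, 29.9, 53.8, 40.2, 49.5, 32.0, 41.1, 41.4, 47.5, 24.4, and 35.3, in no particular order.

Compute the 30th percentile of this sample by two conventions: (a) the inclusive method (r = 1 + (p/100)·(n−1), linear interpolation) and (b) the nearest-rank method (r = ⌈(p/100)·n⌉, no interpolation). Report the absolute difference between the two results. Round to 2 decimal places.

0.38

Sorted: 18.5, 19.0, 24.4, 29.9, 30.1, 32.0, 33.7, 35.3, 40.2, 41.1, 41.4, 47.5, 49.5, 53.2, 53.8.
n = 15.
(a) r = 5.2; between ranks 5 (30.1) and 6 (32.0): 30.48.
(b) the nearest-rank method: rank 5 → 30.1.
|30.48 − 30.1| = 0.38.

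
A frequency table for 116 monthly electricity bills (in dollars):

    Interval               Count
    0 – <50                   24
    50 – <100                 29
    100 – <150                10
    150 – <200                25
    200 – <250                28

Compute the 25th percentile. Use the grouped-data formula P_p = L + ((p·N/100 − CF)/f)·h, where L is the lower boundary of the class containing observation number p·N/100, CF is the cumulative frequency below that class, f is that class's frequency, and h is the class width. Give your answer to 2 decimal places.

58.62

N = 116; target position k = 25/100 · 116 = 29.
Cumulative frequencies: 24, 53, 63, 88, 116.
Observation 29 falls in the class 50 – <100.
L = 50, CF = 24, f = 29, h = 50.
P25 = 50 + ((29 − 24)/29)·50 = 50 + 8.62069 = 58.6207.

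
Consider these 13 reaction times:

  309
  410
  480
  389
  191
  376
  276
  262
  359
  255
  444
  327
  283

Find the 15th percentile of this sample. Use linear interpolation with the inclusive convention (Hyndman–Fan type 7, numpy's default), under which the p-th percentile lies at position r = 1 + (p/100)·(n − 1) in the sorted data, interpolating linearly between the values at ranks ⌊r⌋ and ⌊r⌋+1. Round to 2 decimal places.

260.60

Sorted: 191, 255, 262, 276, 283, 309, 327, 359, 376, 389, 410, 444, 480.
n = 13.
r = 1 + (15/100)·(13 − 1) = 1 + 1.8 = 2.8.
Rank 2 is 255 and rank 3 is 262.
Interpolate: 255 + 0.8·(262 − 255) = 255 + 0.8·7 = 260.6.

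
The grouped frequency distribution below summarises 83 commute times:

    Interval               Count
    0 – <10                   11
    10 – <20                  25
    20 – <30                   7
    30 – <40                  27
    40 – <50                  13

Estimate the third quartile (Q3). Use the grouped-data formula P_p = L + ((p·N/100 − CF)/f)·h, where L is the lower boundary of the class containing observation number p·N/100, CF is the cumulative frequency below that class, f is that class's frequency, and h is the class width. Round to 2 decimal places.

37.13

N = 83; target position k = 75/100 · 83 = 62.25.
Cumulative frequencies: 11, 36, 43, 70, 83.
Observation 62.25 falls in the class 30 – <40.
L = 30, CF = 43, f = 27, h = 10.
P75 = 30 + ((62.25 − 43)/27)·10 = 30 + 7.12963 = 37.1296.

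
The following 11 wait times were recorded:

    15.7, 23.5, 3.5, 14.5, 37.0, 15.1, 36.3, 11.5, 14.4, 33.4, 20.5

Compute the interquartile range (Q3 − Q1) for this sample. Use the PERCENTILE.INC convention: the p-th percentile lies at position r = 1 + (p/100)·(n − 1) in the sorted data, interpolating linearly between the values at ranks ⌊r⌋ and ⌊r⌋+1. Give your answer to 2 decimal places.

14.00

Sorted: 3.5, 11.5, 14.4, 14.5, 15.1, 15.7, 20.5, 23.5, 33.4, 36.3, 37.0.
n = 11.
P25: r = 3.5; ranks 3–4 are 14.4, 14.5; interpolating gives 14.45.
P75: r = 8.5; ranks 8–9 are 23.5, 33.4; interpolating gives 28.45.
Difference: 28.45 − 14.45 = 14.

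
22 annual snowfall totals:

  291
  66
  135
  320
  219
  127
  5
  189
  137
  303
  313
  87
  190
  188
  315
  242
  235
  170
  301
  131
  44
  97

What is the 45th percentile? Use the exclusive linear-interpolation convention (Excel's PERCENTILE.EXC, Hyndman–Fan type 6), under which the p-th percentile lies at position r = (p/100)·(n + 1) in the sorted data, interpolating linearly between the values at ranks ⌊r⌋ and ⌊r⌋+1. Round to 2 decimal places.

176.30

Sorted: 5, 44, 66, 87, 97, 127, 131, 135, 137, 170, 188, 189, 190, 219, 235, 242, 291, 301, 303, 313, 315, 320.
n = 22.
r = (45/100)·(22 + 1) = 10.35.
Rank 10 is 170 and rank 11 is 188.
Interpolate: 170 + 0.35·(188 − 170) = 170 + 0.35·18 = 176.3.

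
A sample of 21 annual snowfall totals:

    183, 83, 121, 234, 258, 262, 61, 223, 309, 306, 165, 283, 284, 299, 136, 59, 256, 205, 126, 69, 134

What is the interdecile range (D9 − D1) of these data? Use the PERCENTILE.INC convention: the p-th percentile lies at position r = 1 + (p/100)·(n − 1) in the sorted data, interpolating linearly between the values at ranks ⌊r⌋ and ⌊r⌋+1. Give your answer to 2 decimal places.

Sorted: 59, 61, 69, 83, 121, 126, 134, 136, 165, 183, 205, 223, 234, 256, 258, 262, 283, 284, 299, 306, 309.
n = 21.
P10: r = 3 (integer) → 69.
P90: r = 19 (integer) → 299.
Difference: 299 − 69 = 230.

230.00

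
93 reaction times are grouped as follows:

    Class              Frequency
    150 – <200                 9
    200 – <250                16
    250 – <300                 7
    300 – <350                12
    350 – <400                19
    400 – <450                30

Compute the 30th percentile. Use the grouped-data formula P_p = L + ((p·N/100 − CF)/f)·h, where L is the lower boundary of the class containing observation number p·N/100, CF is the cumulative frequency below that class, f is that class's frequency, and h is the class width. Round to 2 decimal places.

270.71

N = 93; target position k = 30/100 · 93 = 27.9.
Cumulative frequencies: 9, 25, 32, 44, 63, 93.
Observation 27.9 falls in the class 250 – <300.
L = 250, CF = 25, f = 7, h = 50.
P30 = 250 + ((27.9 − 25)/7)·50 = 250 + 20.7143 = 270.714.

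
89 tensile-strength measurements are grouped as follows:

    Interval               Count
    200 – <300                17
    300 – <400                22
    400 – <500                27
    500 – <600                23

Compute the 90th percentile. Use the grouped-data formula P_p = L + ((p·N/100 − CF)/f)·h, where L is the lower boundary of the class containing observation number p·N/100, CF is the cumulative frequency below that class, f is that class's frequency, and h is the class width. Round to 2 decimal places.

561.30

N = 89; target position k = 90/100 · 89 = 80.1.
Cumulative frequencies: 17, 39, 66, 89.
Observation 80.1 falls in the class 500 – <600.
L = 500, CF = 66, f = 23, h = 100.
P90 = 500 + ((80.1 − 66)/23)·100 = 500 + 61.3043 = 561.304.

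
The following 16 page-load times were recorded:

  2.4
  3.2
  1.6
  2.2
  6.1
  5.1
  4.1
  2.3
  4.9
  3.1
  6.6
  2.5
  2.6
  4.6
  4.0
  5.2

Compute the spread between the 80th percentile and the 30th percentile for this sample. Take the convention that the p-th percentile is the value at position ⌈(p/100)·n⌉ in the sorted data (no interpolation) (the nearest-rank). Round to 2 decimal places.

2.60

Sorted: 1.6, 2.2, 2.3, 2.4, 2.5, 2.6, 3.1, 3.2, 4.0, 4.1, 4.6, 4.9, 5.1, 5.2, 6.1, 6.6.
n = 16.
P30: rank ⌈30/100·16⌉ = 5 → 2.5.
P80: rank ⌈80/100·16⌉ = 13 → 5.1.
Difference: 5.1 − 2.5 = 2.6.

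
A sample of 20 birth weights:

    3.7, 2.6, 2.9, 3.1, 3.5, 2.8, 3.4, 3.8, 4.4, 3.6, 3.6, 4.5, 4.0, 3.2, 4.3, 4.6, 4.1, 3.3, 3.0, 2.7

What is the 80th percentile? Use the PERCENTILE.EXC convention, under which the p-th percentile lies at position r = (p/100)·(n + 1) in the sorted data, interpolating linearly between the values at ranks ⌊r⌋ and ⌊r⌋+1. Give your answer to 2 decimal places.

4.26

Sorted: 2.6, 2.7, 2.8, 2.9, 3.0, 3.1, 3.2, 3.3, 3.4, 3.5, 3.6, 3.6, 3.7, 3.8, 4.0, 4.1, 4.3, 4.4, 4.5, 4.6.
n = 20.
r = (80/100)·(20 + 1) = 16.8.
Rank 16 is 4.1 and rank 17 is 4.3.
Interpolate: 4.1 + 0.8·(4.3 − 4.1) = 4.1 + 0.8·0.2 = 4.26.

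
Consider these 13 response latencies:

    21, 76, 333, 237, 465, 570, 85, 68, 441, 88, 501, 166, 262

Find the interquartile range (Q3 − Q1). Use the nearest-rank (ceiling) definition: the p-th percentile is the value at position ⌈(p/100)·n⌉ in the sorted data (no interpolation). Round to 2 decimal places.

356.00

Sorted: 21, 68, 76, 85, 88, 166, 237, 262, 333, 441, 465, 501, 570.
n = 13.
P25: rank ⌈25/100·13⌉ = 4 → 85.
P75: rank ⌈75/100·13⌉ = 10 → 441.
Difference: 441 − 85 = 356.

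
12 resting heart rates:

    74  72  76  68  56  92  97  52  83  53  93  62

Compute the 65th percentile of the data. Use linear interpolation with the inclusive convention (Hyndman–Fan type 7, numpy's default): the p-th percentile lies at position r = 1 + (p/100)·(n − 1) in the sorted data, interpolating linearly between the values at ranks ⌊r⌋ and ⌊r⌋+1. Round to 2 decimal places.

Sorted: 52, 53, 56, 62, 68, 72, 74, 76, 83, 92, 93, 97.
n = 12.
r = 1 + (65/100)·(12 − 1) = 1 + 7.15 = 8.15.
Rank 8 is 76 and rank 9 is 83.
Interpolate: 76 + 0.15·(83 − 76) = 76 + 0.15·7 = 77.05.

77.05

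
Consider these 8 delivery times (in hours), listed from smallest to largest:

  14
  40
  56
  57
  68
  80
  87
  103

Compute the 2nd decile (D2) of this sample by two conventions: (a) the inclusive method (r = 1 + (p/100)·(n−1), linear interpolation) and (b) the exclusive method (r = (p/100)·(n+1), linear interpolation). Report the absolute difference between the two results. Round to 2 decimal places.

11.60

n = 8.
(a) r = 2.4; between ranks 2 (40) and 3 (56): 46.4.
(b) r = 1.8; between ranks 1 (14) and 2 (40): 34.8.
|46.4 − 34.8| = 11.6.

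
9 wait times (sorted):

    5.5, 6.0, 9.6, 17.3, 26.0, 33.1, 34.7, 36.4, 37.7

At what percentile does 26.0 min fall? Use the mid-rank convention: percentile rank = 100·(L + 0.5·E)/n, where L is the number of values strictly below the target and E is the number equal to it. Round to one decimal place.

50.0

Count below 26.0: L = 4; count equal: E = 1; n = 9.
Percentile rank = 100·(4 + 0.5·1)/9 = 100·4.5/9 = 50.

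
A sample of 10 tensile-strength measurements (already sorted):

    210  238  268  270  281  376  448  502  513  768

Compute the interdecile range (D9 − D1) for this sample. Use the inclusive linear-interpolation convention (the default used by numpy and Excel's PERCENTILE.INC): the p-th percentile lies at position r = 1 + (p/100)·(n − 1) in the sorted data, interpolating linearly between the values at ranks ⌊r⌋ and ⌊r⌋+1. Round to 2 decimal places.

303.30

n = 10.
P10: r = 1.9; ranks 1–2 are 210, 238; interpolating gives 235.2.
P90: r = 9.1; ranks 9–10 are 513, 768; interpolating gives 538.5.
Difference: 538.5 − 235.2 = 303.3.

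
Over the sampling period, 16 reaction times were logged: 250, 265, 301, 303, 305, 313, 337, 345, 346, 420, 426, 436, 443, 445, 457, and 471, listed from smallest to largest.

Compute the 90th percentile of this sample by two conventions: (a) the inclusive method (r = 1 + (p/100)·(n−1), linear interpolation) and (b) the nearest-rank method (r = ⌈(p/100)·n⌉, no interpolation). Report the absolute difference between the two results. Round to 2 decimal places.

6.00

n = 16.
(a) r = 14.5; between ranks 14 (445) and 15 (457): 451.
(b) the nearest-rank method: rank 15 → 457.
|451 − 457| = 6.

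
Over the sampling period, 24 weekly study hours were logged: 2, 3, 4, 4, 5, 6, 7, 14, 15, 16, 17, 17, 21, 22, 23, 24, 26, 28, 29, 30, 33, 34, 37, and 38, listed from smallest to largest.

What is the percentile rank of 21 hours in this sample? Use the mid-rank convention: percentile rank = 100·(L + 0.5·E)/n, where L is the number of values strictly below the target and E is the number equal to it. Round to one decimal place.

Count below 21: L = 12; count equal: E = 1; n = 24.
Percentile rank = 100·(12 + 0.5·1)/24 = 100·12.5/24 = 52.08.

52.1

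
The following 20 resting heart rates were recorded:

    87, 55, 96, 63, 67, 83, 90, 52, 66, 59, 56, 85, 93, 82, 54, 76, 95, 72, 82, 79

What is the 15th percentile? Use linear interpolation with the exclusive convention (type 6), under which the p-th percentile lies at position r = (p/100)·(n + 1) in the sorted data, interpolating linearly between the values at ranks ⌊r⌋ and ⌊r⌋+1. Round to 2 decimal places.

Sorted: 52, 54, 55, 56, 59, 63, 66, 67, 72, 76, 79, 82, 82, 83, 85, 87, 90, 93, 95, 96.
n = 20.
r = (15/100)·(20 + 1) = 3.15.
Rank 3 is 55 and rank 4 is 56.
Interpolate: 55 + 0.15·(56 − 55) = 55 + 0.15·1 = 55.15.

55.15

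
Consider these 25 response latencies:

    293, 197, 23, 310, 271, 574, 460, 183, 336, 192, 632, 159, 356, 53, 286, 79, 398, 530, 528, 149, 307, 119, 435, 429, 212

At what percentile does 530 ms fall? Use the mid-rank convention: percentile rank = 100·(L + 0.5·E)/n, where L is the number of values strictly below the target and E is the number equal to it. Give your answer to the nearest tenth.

Sorted: 23, 53, 79, 119, 149, 159, 183, 192, 197, 212, 271, 286, 293, 307, 310, 336, 356, 398, 429, 435, 460, 528, 530, 574, 632.
Count below 530: L = 22; count equal: E = 1; n = 25.
Percentile rank = 100·(22 + 0.5·1)/25 = 100·22.5/25 = 90.

90.0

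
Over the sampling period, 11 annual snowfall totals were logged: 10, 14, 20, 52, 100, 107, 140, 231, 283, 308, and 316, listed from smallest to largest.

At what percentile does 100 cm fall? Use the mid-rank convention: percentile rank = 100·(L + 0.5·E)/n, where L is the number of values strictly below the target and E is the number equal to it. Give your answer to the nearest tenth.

40.9

Count below 100: L = 4; count equal: E = 1; n = 11.
Percentile rank = 100·(4 + 0.5·1)/11 = 100·4.5/11 = 40.91.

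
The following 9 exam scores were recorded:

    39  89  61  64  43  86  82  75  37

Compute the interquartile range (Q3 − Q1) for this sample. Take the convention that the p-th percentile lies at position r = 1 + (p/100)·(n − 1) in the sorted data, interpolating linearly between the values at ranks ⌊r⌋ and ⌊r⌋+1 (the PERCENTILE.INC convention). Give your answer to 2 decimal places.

Sorted: 37, 39, 43, 61, 64, 75, 82, 86, 89.
n = 9.
P25: r = 3 (integer) → 43.
P75: r = 7 (integer) → 82.
Difference: 82 − 43 = 39.

39.00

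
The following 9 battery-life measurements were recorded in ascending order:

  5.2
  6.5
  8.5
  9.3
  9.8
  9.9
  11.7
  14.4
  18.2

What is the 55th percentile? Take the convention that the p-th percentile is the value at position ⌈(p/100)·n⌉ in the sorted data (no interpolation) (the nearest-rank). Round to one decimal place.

9.8

n = 9.
Position = ⌈55/100 · 9⌉ = ⌈4.95⌉ = 5.
The value at rank 5 is 9.8.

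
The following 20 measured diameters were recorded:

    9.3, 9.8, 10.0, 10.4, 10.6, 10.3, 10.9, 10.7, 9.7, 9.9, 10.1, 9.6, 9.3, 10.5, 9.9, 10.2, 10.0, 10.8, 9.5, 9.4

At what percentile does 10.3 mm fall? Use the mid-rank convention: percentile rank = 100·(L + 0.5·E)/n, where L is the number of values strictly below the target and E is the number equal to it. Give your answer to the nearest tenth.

67.5

Sorted: 9.3, 9.3, 9.4, 9.5, 9.6, 9.7, 9.8, 9.9, 9.9, 10.0, 10.0, 10.1, 10.2, 10.3, 10.4, 10.5, 10.6, 10.7, 10.8, 10.9.
Count below 10.3: L = 13; count equal: E = 1; n = 20.
Percentile rank = 100·(13 + 0.5·1)/20 = 100·13.5/20 = 67.5.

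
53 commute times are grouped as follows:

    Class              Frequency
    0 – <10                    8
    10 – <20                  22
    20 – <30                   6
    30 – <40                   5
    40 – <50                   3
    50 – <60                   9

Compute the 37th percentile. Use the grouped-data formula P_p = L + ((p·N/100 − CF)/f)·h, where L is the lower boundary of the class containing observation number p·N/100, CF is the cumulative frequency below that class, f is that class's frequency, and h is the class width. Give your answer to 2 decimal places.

15.28

N = 53; target position k = 37/100 · 53 = 19.61.
Cumulative frequencies: 8, 30, 36, 41, 44, 53.
Observation 19.61 falls in the class 10 – <20.
L = 10, CF = 8, f = 22, h = 10.
P37 = 10 + ((19.61 − 8)/22)·10 = 10 + 5.27727 = 15.2773.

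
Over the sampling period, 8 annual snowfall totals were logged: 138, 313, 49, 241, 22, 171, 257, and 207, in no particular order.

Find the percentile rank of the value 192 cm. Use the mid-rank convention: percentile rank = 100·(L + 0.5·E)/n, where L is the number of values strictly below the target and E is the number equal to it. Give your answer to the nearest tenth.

Sorted: 22, 49, 138, 171, 207, 241, 257, 313.
Count below 192: L = 4; count equal: E = 0; n = 8.
Percentile rank = 100·(4 + 0.5·0)/8 = 100·4/8 = 50.

50.0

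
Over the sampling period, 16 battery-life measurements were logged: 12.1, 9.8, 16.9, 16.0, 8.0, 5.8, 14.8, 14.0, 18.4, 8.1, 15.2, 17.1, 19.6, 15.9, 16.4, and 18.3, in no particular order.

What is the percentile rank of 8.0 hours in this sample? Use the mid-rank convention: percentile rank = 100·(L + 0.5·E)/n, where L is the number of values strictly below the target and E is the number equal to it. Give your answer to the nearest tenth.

Sorted: 5.8, 8.0, 8.1, 9.8, 12.1, 14.0, 14.8, 15.2, 15.9, 16.0, 16.4, 16.9, 17.1, 18.3, 18.4, 19.6.
Count below 8.0: L = 1; count equal: E = 1; n = 16.
Percentile rank = 100·(1 + 0.5·1)/16 = 100·1.5/16 = 9.375.

9.4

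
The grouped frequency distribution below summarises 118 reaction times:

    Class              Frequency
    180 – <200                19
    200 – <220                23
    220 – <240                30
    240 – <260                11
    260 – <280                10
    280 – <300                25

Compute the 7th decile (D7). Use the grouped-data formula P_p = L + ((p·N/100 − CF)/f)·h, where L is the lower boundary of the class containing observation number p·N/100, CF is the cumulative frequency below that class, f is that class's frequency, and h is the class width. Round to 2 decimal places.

N = 118; target position k = 70/100 · 118 = 82.6.
Cumulative frequencies: 19, 42, 72, 83, 93, 118.
Observation 82.6 falls in the class 240 – <260.
L = 240, CF = 72, f = 11, h = 20.
P70 = 240 + ((82.6 − 72)/11)·20 = 240 + 19.2727 = 259.273.

259.27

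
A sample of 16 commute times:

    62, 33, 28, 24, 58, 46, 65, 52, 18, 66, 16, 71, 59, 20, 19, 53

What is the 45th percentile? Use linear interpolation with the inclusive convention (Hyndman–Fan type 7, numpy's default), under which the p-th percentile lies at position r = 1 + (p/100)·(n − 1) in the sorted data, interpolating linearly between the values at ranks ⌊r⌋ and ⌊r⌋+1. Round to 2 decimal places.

42.75

Sorted: 16, 18, 19, 20, 24, 28, 33, 46, 52, 53, 58, 59, 62, 65, 66, 71.
n = 16.
r = 1 + (45/100)·(16 − 1) = 1 + 6.75 = 7.75.
Rank 7 is 33 and rank 8 is 46.
Interpolate: 33 + 0.75·(46 − 33) = 33 + 0.75·13 = 42.75.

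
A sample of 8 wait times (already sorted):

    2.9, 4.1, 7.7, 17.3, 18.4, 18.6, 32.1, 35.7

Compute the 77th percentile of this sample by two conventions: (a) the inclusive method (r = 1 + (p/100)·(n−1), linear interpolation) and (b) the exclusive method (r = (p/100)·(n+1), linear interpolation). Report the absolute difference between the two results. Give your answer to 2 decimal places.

n = 8.
(a) r = 6.39; between ranks 6 (18.6) and 7 (32.1): 23.865.
(b) r = 6.93; between ranks 6 (18.6) and 7 (32.1): 31.155.
|23.865 − 31.155| = 7.29.

7.29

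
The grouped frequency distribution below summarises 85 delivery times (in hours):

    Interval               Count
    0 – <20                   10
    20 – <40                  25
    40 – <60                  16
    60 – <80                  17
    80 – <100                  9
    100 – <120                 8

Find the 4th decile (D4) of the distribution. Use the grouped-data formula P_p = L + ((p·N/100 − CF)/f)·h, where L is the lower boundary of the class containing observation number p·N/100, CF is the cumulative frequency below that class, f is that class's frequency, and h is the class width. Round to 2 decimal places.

N = 85; target position k = 40/100 · 85 = 34.
Cumulative frequencies: 10, 35, 51, 68, 77, 85.
Observation 34 falls in the class 20 – <40.
L = 20, CF = 10, f = 25, h = 20.
P40 = 20 + ((34 − 10)/25)·20 = 20 + 19.2 = 39.2.

39.20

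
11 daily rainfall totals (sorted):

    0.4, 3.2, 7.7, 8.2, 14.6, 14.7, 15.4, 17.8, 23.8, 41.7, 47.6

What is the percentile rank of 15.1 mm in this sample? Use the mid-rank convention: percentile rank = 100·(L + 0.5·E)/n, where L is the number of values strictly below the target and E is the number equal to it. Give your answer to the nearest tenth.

Count below 15.1: L = 6; count equal: E = 0; n = 11.
Percentile rank = 100·(6 + 0.5·0)/11 = 100·6/11 = 54.55.

54.5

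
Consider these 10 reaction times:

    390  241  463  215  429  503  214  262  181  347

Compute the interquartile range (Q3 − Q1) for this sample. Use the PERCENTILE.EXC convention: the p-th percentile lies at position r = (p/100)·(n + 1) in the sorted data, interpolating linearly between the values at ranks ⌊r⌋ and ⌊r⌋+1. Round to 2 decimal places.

222.75

Sorted: 181, 214, 215, 241, 262, 347, 390, 429, 463, 503.
n = 10.
P25: r = 2.75; ranks 2–3 are 214, 215; interpolating gives 214.75.
P75: r = 8.25; ranks 8–9 are 429, 463; interpolating gives 437.5.
Difference: 437.5 − 214.75 = 222.75.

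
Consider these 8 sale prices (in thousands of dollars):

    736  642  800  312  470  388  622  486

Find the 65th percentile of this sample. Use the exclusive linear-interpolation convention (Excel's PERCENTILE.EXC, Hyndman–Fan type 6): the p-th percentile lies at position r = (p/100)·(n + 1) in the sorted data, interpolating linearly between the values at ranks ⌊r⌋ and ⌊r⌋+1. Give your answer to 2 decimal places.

Sorted: 312, 388, 470, 486, 622, 642, 736, 800.
n = 8.
r = (65/100)·(8 + 1) = 5.85.
Rank 5 is 622 and rank 6 is 642.
Interpolate: 622 + 0.85·(642 − 622) = 622 + 0.85·20 = 639.

639.00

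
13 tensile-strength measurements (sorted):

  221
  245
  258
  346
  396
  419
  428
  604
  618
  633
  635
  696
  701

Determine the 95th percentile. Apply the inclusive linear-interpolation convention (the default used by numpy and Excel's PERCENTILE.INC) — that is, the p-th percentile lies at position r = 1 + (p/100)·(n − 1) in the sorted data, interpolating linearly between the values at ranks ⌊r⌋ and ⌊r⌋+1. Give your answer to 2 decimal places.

698.00

n = 13.
r = 1 + (95/100)·(13 − 1) = 1 + 11.4 = 12.4.
Rank 12 is 696 and rank 13 is 701.
Interpolate: 696 + 0.4·(701 − 696) = 696 + 0.4·5 = 698.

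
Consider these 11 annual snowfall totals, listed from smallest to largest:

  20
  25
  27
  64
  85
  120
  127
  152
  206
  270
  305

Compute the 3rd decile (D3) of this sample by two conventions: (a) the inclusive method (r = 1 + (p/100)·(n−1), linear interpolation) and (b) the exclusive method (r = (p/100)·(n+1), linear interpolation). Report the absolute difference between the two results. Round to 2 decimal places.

n = 11.
(a) r = 4 → value at rank 4 = 64.
(b) r = 3.6; between ranks 3 (27) and 4 (64): 49.2.
|64 − 49.2| = 14.8.

14.80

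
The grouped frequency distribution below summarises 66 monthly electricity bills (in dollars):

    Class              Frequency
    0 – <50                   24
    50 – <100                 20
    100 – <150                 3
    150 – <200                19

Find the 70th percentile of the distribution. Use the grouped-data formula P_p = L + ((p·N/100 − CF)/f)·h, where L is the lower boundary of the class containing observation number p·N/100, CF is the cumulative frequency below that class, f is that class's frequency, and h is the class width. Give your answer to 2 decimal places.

136.67

N = 66; target position k = 70/100 · 66 = 46.2.
Cumulative frequencies: 24, 44, 47, 66.
Observation 46.2 falls in the class 100 – <150.
L = 100, CF = 44, f = 3, h = 50.
P70 = 100 + ((46.2 − 44)/3)·50 = 100 + 36.6667 = 136.667.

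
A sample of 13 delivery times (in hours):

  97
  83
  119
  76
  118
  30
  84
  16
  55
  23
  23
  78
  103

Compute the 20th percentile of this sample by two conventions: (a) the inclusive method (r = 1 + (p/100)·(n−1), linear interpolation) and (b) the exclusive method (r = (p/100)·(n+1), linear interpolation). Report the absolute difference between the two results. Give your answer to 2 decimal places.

2.80

Sorted: 16, 23, 23, 30, 55, 76, 78, 83, 84, 97, 103, 118, 119.
n = 13.
(a) r = 3.4; between ranks 3 (23) and 4 (30): 25.8.
(b) r = 2.8; between ranks 2 (23) and 3 (23): 23.
|25.8 − 23| = 2.8.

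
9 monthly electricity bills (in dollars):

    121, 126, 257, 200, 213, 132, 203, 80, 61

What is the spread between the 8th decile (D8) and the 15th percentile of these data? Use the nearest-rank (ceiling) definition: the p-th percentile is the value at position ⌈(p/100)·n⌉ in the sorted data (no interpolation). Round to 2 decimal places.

Sorted: 61, 80, 121, 126, 132, 200, 203, 213, 257.
n = 9.
P15: rank ⌈15/100·9⌉ = 2 → 80.
P80: rank ⌈80/100·9⌉ = 8 → 213.
Difference: 213 − 80 = 133.

133.00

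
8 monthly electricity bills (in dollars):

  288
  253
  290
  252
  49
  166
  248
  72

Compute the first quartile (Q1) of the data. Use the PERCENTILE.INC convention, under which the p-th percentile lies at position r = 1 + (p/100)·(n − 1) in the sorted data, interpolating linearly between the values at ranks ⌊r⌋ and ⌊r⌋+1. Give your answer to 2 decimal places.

142.50

Sorted: 49, 72, 166, 248, 252, 253, 288, 290.
n = 8.
r = 1 + (25/100)·(8 − 1) = 1 + 1.75 = 2.75.
Rank 2 is 72 and rank 3 is 166.
Interpolate: 72 + 0.75·(166 − 72) = 72 + 0.75·94 = 142.5.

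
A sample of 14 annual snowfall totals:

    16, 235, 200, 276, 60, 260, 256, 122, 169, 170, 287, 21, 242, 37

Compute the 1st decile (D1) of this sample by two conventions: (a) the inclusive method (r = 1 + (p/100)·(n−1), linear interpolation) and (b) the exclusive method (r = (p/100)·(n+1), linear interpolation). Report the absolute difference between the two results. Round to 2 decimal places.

Sorted: 16, 21, 37, 60, 122, 169, 170, 200, 235, 242, 256, 260, 276, 287.
n = 14.
(a) r = 2.3; between ranks 2 (21) and 3 (37): 25.8.
(b) r = 1.5; between ranks 1 (16) and 2 (21): 18.5.
|25.8 − 18.5| = 7.3.

7.30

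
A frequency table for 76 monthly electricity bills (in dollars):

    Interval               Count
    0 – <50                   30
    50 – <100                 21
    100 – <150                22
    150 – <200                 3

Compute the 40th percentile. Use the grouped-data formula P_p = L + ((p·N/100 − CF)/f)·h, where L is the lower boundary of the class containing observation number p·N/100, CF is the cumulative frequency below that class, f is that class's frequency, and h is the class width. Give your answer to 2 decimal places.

N = 76; target position k = 40/100 · 76 = 30.4.
Cumulative frequencies: 30, 51, 73, 76.
Observation 30.4 falls in the class 50 – <100.
L = 50, CF = 30, f = 21, h = 50.
P40 = 50 + ((30.4 − 30)/21)·50 = 50 + 0.952381 = 50.9524.

50.95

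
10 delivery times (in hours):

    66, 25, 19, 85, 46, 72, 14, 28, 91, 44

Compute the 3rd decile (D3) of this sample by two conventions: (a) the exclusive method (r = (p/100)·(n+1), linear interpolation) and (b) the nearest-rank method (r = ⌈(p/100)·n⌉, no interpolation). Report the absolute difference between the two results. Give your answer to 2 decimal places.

Sorted: 14, 19, 25, 28, 44, 46, 66, 72, 85, 91.
n = 10.
(a) r = 3.3; between ranks 3 (25) and 4 (28): 25.9.
(b) the nearest-rank method: rank 3 → 25.
|25.9 − 25| = 0.9.

0.90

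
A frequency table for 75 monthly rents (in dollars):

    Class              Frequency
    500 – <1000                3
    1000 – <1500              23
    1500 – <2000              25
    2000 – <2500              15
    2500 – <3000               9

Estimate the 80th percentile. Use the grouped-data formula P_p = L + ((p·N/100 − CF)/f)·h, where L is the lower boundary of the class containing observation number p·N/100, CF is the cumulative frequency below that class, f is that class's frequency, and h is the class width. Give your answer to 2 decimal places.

2300.00

N = 75; target position k = 80/100 · 75 = 60.
Cumulative frequencies: 3, 26, 51, 66, 75.
Observation 60 falls in the class 2000 – <2500.
L = 2000, CF = 51, f = 15, h = 500.
P80 = 2000 + ((60 − 51)/15)·500 = 2000 + 300 = 2300.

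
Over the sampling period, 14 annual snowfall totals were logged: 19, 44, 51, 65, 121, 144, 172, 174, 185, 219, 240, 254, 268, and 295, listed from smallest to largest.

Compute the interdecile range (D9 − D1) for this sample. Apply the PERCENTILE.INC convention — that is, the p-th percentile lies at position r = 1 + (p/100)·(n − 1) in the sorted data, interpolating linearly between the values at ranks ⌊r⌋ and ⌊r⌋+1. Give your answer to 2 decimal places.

n = 14.
P10: r = 2.3; ranks 2–3 are 44, 51; interpolating gives 46.1.
P90: r = 12.7; ranks 12–13 are 254, 268; interpolating gives 263.8.
Difference: 263.8 − 46.1 = 217.7.

217.70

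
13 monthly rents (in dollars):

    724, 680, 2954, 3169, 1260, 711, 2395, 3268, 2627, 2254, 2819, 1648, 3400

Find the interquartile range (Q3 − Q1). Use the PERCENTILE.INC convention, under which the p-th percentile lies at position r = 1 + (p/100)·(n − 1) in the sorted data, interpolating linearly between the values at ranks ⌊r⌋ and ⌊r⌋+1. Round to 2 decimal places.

1694.00

Sorted: 680, 711, 724, 1260, 1648, 2254, 2395, 2627, 2819, 2954, 3169, 3268, 3400.
n = 13.
P25: r = 4 (integer) → 1260.
P75: r = 10 (integer) → 2954.
Difference: 2954 − 1260 = 1694.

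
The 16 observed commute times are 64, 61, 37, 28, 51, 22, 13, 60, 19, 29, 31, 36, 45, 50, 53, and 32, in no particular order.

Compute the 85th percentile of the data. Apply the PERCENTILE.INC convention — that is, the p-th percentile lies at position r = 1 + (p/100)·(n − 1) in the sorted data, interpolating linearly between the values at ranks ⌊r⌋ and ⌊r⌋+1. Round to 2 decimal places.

58.25

Sorted: 13, 19, 22, 28, 29, 31, 32, 36, 37, 45, 50, 51, 53, 60, 61, 64.
n = 16.
r = 1 + (85/100)·(16 − 1) = 1 + 12.75 = 13.75.
Rank 13 is 53 and rank 14 is 60.
Interpolate: 53 + 0.75·(60 − 53) = 53 + 0.75·7 = 58.25.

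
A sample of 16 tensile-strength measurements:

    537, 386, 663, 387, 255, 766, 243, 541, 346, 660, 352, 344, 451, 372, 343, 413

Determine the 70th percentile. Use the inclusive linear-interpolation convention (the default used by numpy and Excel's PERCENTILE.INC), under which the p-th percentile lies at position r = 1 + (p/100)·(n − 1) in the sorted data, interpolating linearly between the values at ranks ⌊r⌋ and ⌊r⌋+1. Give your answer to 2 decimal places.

Sorted: 243, 255, 343, 344, 346, 352, 372, 386, 387, 413, 451, 537, 541, 660, 663, 766.
n = 16.
r = 1 + (70/100)·(16 − 1) = 1 + 10.5 = 11.5.
Rank 11 is 451 and rank 12 is 537.
Interpolate: 451 + 0.5·(537 − 451) = 451 + 0.5·86 = 494.

494.00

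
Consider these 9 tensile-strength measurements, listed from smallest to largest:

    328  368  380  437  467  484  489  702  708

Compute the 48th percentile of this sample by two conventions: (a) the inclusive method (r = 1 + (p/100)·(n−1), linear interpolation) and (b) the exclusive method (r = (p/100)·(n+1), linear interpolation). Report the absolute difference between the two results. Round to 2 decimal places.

1.20

n = 9.
(a) r = 4.84; between ranks 4 (437) and 5 (467): 462.2.
(b) r = 4.8; between ranks 4 (437) and 5 (467): 461.
|462.2 − 461| = 1.2.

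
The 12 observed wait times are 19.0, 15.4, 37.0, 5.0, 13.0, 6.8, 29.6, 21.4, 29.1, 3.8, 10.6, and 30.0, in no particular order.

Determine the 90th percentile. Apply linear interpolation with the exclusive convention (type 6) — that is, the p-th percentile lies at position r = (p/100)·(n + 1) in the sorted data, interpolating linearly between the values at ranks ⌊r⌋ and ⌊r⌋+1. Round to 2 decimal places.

Sorted: 3.8, 5.0, 6.8, 10.6, 13.0, 15.4, 19.0, 21.4, 29.1, 29.6, 30.0, 37.0.
n = 12.
r = (90/100)·(12 + 1) = 11.7.
Rank 11 is 30.0 and rank 12 is 37.0.
Interpolate: 30.0 + 0.7·(37.0 − 30.0) = 30.0 + 0.7·7 = 34.9.

34.90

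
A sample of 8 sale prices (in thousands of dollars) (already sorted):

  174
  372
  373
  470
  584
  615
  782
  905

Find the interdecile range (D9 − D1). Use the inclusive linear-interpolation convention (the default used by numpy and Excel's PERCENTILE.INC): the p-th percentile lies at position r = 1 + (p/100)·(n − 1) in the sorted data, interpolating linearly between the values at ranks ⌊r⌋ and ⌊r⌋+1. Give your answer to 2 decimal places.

506.30

n = 8.
P10: r = 1.7; ranks 1–2 are 174, 372; interpolating gives 312.6.
P90: r = 7.3; ranks 7–8 are 782, 905; interpolating gives 818.9.
Difference: 818.9 − 312.6 = 506.3.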